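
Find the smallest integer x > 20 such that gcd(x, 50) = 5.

35

50 = 5·10. Any x with gcd(x, 50) = 5 is a multiple of 5, say 5s, with s coprime to 10.
Need s > 20/5, so s ≥ 5. First s ≥ 5 with gcd(s, 10) = 1 is s = 7. Thus x = 5·7 = 35.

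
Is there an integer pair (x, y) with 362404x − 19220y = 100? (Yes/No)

Yes

gcd(362404, 19220): 362404 = 18·19220 + 16444; 19220 = 1·16444 + 2776; 16444 = 5·2776 + 2564; 2776 = 1·2564 + 212; 2564 = 12·212 + 20; 212 = 10·20 + 12; 20 = 1·12 + 8; 12 = 1·8 + 4; 8 = 2·4 + 0 → 4
4 divides 100, so a solution exists.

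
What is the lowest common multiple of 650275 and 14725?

650275 = 5² · 19 · 37²; 14725 = 5² · 19 · 31
max exponents: 5² · 19 · 31 · 37² = 20158525

20158525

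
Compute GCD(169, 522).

Euclid: 522 = 3·169 + 15; 169 = 11·15 + 4; 15 = 3·4 + 3; 4 = 1·3 + 1; 3 = 3·1 + 0. Last nonzero remainder: 1.

1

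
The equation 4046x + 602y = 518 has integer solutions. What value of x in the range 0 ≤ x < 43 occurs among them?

Reduce mod 602: 4046x ≡ 518 (mod 602). With g = gcd(4046, 602) = 14 dividing 518, divide through: 289x ≡ 37 (mod 43).
Since gcd(289, 43) = 1, x ≡ 37·(289)⁻¹ ≡ 22 (mod 43). Smallest non-negative: 22.

22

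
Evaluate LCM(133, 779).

5453

gcd first: 779 = 5·133 + 114; 133 = 1·114 + 19; 114 = 6·19 + 0 → gcd = 19
lcm = 133·779/gcd = 103607/19 = 5453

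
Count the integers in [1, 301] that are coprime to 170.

114

170 = 2·5·17. Inclusion–exclusion on these primes:
301 − ⌊301/2⌋ − ⌊301/5⌋ − ⌊301/17⌋ + ⌊301/10⌋ + ⌊301/34⌋ + ⌊301/85⌋ − ⌊301/170⌋ = 114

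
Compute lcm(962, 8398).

962 = 2 · 13 · 37; 8398 = 2 · 13 · 17 · 19
max exponents: 2 · 13 · 17 · 19 · 37 = 310726

310726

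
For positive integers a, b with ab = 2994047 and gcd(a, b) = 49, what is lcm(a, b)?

Since gcd(a,b)·lcm(a,b) = ab, lcm = 2994047/49 = 61103.

61103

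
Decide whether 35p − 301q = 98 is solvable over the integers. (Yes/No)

Yes

By Bézout, 35p − 301q = 98 has integer solutions iff gcd(35, 301) | 98.
Euclid: 301 = 8·35 + 21; 35 = 1·21 + 14; 21 = 1·14 + 7; 14 = 2·7 + 0. gcd = 7; 98 mod 7 = 0. Yes.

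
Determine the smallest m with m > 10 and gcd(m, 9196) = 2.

Multiples of 2 above 10: 2·6, 2·7, … . Need the cofactor coprime to 9196/2 = 4598.
Checking s = 6, 7, … the first with gcd(s, 4598) = 1 is s = 7, giving 14.

14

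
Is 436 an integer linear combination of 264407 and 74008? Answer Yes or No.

By Bézout, 264407p + 74008q = 436 has integer solutions iff gcd(264407, 74008) | 436.
Euclid: 264407 = 3·74008 + 42383; 74008 = 1·42383 + 31625; 42383 = 1·31625 + 10758; 31625 = 2·10758 + 10109; 10758 = 1·10109 + 649; 10109 = 15·649 + 374; 649 = 1·374 + 275; 374 = 1·275 + 99; 275 = 2·99 + 77; 99 = 1·77 + 22; 77 = 3·22 + 11; 22 = 2·11 + 0. gcd = 11; 436 mod 11 = 7. No.

No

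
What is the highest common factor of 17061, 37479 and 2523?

gcd(17061, 37479): 37479 = 2·17061 + 3357; 17061 = 5·3357 + 276; 3357 = 12·276 + 45; 276 = 6·45 + 6; 45 = 7·6 + 3; 6 = 2·3 + 0 → 3
gcd(3, 2523): 2523 = 841·3 + 0 → 3

3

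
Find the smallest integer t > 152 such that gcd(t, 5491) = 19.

171

5491 = 19·289. Any t with gcd(t, 5491) = 19 is a multiple of 19, say 19s, with s coprime to 289.
Need s > 152/19, so s ≥ 9. First s ≥ 9 with gcd(s, 289) = 1 is s = 9. Thus t = 19·9 = 171.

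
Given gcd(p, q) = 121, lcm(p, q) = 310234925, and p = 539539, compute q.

p·q = gcd·lcm = 121·310234925 = 37538425925, so q = 37538425925/539539 = 69575.

69575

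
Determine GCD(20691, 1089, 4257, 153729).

gcd(20691, 1089): 20691 = 19·1089 + 0 → 1089
gcd(1089, 4257): 4257 = 3·1089 + 990; 1089 = 1·990 + 99; 990 = 10·99 + 0 → 99
gcd(99, 153729): 153729 = 1552·99 + 81; 99 = 1·81 + 18; 81 = 4·18 + 9; 18 = 2·9 + 0 → 9

9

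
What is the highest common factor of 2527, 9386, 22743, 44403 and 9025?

gcd(2527, 9386): 9386 = 3·2527 + 1805; 2527 = 1·1805 + 722; 1805 = 2·722 + 361; 722 = 2·361 + 0 → 361
gcd(361, 22743): 22743 = 63·361 + 0 → 361
gcd(361, 44403): 44403 = 123·361 + 0 → 361
gcd(361, 9025): 9025 = 25·361 + 0 → 361

361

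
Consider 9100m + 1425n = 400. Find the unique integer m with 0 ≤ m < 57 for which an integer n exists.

Euclid: 9100 = 6·1425 + 550; 1425 = 2·550 + 325; 550 = 1·325 + 225; 325 = 1·225 + 100; 225 = 2·100 + 25; 100 = 4·25 + 0 → gcd = 25; 400 = 25·16.
Back-substitution yields 9100·(13) + 1425·(-83) = 25, so one solution is m = 13·16 = 208, n = -83·16 = -1328.
Solutions in m differ by 1425/25 = 57; the one in [0, 57) is 208 mod 57 = 37.

37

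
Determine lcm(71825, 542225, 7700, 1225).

71825 = 5² · 13² · 17; 542225 = 5² · 23² · 41; 7700 = 2² · 5² · 7 · 11; 1225 = 5² · 7²
lcm takes max exponent of each prime: 2² · 5² · 7² · 11 · 13² · 17 · 23² · 41 = 3358643588300

3358643588300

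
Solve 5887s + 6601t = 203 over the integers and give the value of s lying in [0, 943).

878

gcd(5887, 6601) = 7 (Euclid: 6601 = 1·5887 + 714; 5887 = 8·714 + 175; 714 = 4·175 + 14; 175 = 12·14 + 7; 14 = 2·7 + 0), and 7 | 203.
Extended Euclid: 5887·(453) + 6601·(-404) = 7. Scale by 29: s₀ = 13137.
General solution s = s₀ + 943k; reducing mod 943 gives s = 878 (and t = -783).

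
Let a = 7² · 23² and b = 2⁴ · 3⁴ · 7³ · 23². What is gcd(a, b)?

25921

min exponent per shared prime: 7² · 23² = 25921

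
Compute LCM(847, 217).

847 = 7 · 11²; 217 = 7 · 31
max exponents: 7 · 11² · 31 = 26257

26257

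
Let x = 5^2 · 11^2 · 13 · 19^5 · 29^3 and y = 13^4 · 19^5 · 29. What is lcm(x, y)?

5217479924354329775

max exponent per prime: 5^2 · 11^2 · 13^4 · 19^5 · 29^3 = 5217479924354329775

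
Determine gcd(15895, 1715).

5

15895 = 5 · 11 · 17²
1715 = 5 · 7³
Common: 5 = 5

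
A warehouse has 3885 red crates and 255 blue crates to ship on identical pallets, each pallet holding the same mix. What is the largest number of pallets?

15

3885 = 3 · 5 · 7 · 37
255 = 3 · 5 · 17
Common: 3 · 5 = 15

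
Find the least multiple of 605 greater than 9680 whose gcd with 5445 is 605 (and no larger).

10285

5445 = 605·9. Any x with gcd(x, 5445) = 605 is a multiple of 605, say 605s, with s coprime to 9.
Need s > 9680/605, so s ≥ 17. First s ≥ 17 with gcd(s, 9) = 1 is s = 17. Thus x = 605·17 = 10285.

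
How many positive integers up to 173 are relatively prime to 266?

266 = 2·7·19. Inclusion–exclusion on these primes:
173 − ⌊173/2⌋ − ⌊173/7⌋ − ⌊173/19⌋ + ⌊173/14⌋ + ⌊173/38⌋ + ⌊173/133⌋ − ⌊173/266⌋ = 71

71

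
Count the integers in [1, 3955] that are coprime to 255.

1985

255 = 3·5·17. Inclusion–exclusion on these primes:
3955 − ⌊3955/3⌋ − ⌊3955/5⌋ − ⌊3955/17⌋ + ⌊3955/15⌋ + ⌊3955/51⌋ + ⌊3955/85⌋ − ⌊3955/255⌋ = 1985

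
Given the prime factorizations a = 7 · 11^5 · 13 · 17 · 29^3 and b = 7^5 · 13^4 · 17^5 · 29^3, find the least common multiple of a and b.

max exponent per prime: 7^5 · 11^5 · 13^4 · 17^5 · 29^3 = 2677106420788525601596721

2677106420788525601596721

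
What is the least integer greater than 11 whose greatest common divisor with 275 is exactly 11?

22

gcd(a, 275) = 11 forces 11 | a; write a = 11s. Then gcd(11s, 11·25) = 11·gcd(s, 25), so need gcd(s, 25) = 1.
11s > 11 gives s ≥ 2. The least s ≥ 2 coprime to 25 is 2, so a = 11·2 = 22.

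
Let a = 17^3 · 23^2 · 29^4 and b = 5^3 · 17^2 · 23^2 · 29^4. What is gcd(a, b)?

min exponent per shared prime: 17^2 · 23^2 · 29^4 = 108129826561

108129826561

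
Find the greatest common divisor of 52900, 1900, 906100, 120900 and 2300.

100

gcd(52900, 1900): 52900 = 27·1900 + 1600; 1900 = 1·1600 + 300; 1600 = 5·300 + 100; 300 = 3·100 + 0 → 100
gcd(100, 906100): 906100 = 9061·100 + 0 → 100
gcd(100, 120900): 120900 = 1209·100 + 0 → 100
gcd(100, 2300): 2300 = 23·100 + 0 → 100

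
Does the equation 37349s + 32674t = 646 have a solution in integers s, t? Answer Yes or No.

gcd(37349, 32674): 37349 = 1·32674 + 4675; 32674 = 6·4675 + 4624; 4675 = 1·4624 + 51; 4624 = 90·51 + 34; 51 = 1·34 + 17; 34 = 2·17 + 0 → 17
17 divides 646, so a solution exists.

Yes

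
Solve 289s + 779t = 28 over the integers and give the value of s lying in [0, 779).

178

Reduce mod 779: 289s ≡ 28 (mod 779). With g = gcd(289, 779) = 1 dividing 28, divide through: 289s ≡ 28 (mod 779).
Since gcd(289, 779) = 1, s ≡ 28·(289)⁻¹ ≡ 178 (mod 779). Smallest non-negative: 178.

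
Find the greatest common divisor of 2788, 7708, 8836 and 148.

gcd(2788, 7708): 7708 = 2·2788 + 2132; 2788 = 1·2132 + 656; 2132 = 3·656 + 164; 656 = 4·164 + 0 → 164
gcd(164, 8836): 8836 = 53·164 + 144; 164 = 1·144 + 20; 144 = 7·20 + 4; 20 = 5·4 + 0 → 4
gcd(4, 148): 148 = 37·4 + 0 → 4

4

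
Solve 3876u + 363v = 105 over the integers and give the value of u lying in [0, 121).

117

Euclid: 3876 = 10·363 + 246; 363 = 1·246 + 117; 246 = 2·117 + 12; 117 = 9·12 + 9; 12 = 1·9 + 3; 9 = 3·3 + 0 → gcd = 3; 105 = 3·35.
Back-substitution yields 3876·(31) + 363·(-331) = 3, so one solution is u = 31·35 = 1085, v = -331·35 = -11585.
Solutions in u differ by 363/3 = 121; the one in [0, 121) is 1085 mod 121 = 117.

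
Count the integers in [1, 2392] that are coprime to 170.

901

170 = 2·5·17. Inclusion–exclusion on these primes:
2392 − ⌊2392/2⌋ − ⌊2392/5⌋ − ⌊2392/17⌋ + ⌊2392/10⌋ + ⌊2392/34⌋ + ⌊2392/85⌋ − ⌊2392/170⌋ = 901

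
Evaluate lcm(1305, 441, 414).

2941470

lcm(1305, 441) = 1305·441/gcd = 575505/9 = 63945
lcm(63945, 414) = 63945·414/gcd = 26473230/9 = 2941470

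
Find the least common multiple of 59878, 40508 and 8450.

30319225300

59878 = 2 · 7² · 13 · 47; 40508 = 2² · 13 · 19 · 41; 8450 = 2 · 5² · 13²
lcm takes max exponent of each prime: 2² · 5² · 7² · 13² · 19 · 41 · 47 = 30319225300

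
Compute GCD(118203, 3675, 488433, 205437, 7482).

3

118203 = 3 · 31² · 41; 3675 = 3 · 5² · 7²; 488433 = 3 · 11 · 19² · 41; 205437 = 3 · 31 · 47²; 7482 = 2 · 3 · 29 · 43
gcd takes min exponent of each prime: 3 = 3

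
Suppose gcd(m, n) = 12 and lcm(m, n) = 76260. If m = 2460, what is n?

m·n = gcd·lcm = 12·76260 = 915120, so n = 915120/2460 = 372.

372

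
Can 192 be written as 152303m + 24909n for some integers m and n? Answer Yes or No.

Yes

By Bézout, 152303m + 24909n = 192 has integer solutions iff gcd(152303, 24909) | 192.
Euclid: 152303 = 6·24909 + 2849; 24909 = 8·2849 + 2117; 2849 = 1·2117 + 732; 2117 = 2·732 + 653; 732 = 1·653 + 79; 653 = 8·79 + 21; 79 = 3·21 + 16; 21 = 1·16 + 5; 16 = 3·5 + 1; 5 = 5·1 + 0. gcd = 1; 192 mod 1 = 0. Yes.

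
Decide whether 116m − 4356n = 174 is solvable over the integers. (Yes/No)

By Bézout, 116m − 4356n = 174 has integer solutions iff gcd(116, 4356) | 174.
Euclid: 4356 = 37·116 + 64; 116 = 1·64 + 52; 64 = 1·52 + 12; 52 = 4·12 + 4; 12 = 3·4 + 0. gcd = 4; 174 mod 4 = 2. No.

No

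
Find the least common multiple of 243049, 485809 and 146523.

243049 = 17² · 29²; 485809 = 17² · 41²; 146523 = 3 · 13² · 17²
lcm takes max exponent of each prime: 3 · 13² · 17² · 29² · 41² = 207142642083

207142642083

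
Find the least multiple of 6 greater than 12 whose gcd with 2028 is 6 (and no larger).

18

Multiples of 6 above 12: 6·3, 6·4, … . Need the cofactor coprime to 2028/6 = 338.
Checking s = 3, 4, … the first with gcd(s, 338) = 1 is s = 3, giving 18.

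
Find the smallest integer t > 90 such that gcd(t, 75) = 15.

105

75 = 15·5. Any t with gcd(t, 75) = 15 is a multiple of 15, say 15s, with s coprime to 5.
Need s > 90/15, so s ≥ 7. First s ≥ 7 with gcd(s, 5) = 1 is s = 7. Thus t = 15·7 = 105.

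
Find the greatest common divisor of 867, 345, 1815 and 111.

3

gcd(867, 345): 867 = 2·345 + 177; 345 = 1·177 + 168; 177 = 1·168 + 9; 168 = 18·9 + 6; 9 = 1·6 + 3; 6 = 2·3 + 0 → 3
gcd(3, 1815): 1815 = 605·3 + 0 → 3
gcd(3, 111): 111 = 37·3 + 0 → 3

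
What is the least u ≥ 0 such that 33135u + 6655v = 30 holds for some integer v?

285

gcd(33135, 6655) = 5 (Euclid: 33135 = 4·6655 + 6515; 6655 = 1·6515 + 140; 6515 = 46·140 + 75; 140 = 1·75 + 65; 75 = 1·65 + 10; 65 = 6·10 + 5; 10 = 2·5 + 0), and 5 | 30.
Extended Euclid: 33135·(-618) + 6655·(3077) = 5. Scale by 6: u₀ = -3708.
General solution u = u₀ + 1331t; reducing mod 1331 gives u = 285 (and v = -1419).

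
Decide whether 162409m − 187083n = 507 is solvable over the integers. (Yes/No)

Yes

gcd(162409, 187083): 187083 = 1·162409 + 24674; 162409 = 6·24674 + 14365; 24674 = 1·14365 + 10309; 14365 = 1·10309 + 4056; 10309 = 2·4056 + 2197; 4056 = 1·2197 + 1859; 2197 = 1·1859 + 338; 1859 = 5·338 + 169; 338 = 2·169 + 0 → 169
169 divides 507, so a solution exists.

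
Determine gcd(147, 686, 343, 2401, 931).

49

gcd(147, 686): 686 = 4·147 + 98; 147 = 1·98 + 49; 98 = 2·49 + 0 → 49
gcd(49, 343): 343 = 7·49 + 0 → 49
gcd(49, 2401): 2401 = 49·49 + 0 → 49
gcd(49, 931): 931 = 19·49 + 0 → 49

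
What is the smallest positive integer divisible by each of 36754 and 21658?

36754 = 2 · 17 · 23 · 47; 21658 = 2 · 7² · 13 · 17
max exponents: 2 · 7² · 13 · 17 · 23 · 47 = 23412298

23412298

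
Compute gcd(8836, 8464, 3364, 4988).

4

gcd(8836, 8464): 8836 = 1·8464 + 372; 8464 = 22·372 + 280; 372 = 1·280 + 92; 280 = 3·92 + 4; 92 = 23·4 + 0 → 4
gcd(4, 3364): 3364 = 841·4 + 0 → 4
gcd(4, 4988): 4988 = 1247·4 + 0 → 4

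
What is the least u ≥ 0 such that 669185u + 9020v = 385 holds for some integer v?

69

Reduce mod 9020: 669185u ≡ 385 (mod 9020). With g = gcd(669185, 9020) = 55 dividing 385, divide through: 12167u ≡ 7 (mod 164).
Since gcd(12167, 164) = 1, u ≡ 7·(12167)⁻¹ ≡ 69 (mod 164). Smallest non-negative: 69.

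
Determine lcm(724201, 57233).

41448195833

724201 = 23² · 37²; 57233 = 11³ · 43
max exponents: 11³ · 23² · 37² · 43 = 41448195833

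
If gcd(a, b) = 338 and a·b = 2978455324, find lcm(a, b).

8811998

Since gcd(a,b)·lcm(a,b) = ab, lcm = 2978455324/338 = 8811998.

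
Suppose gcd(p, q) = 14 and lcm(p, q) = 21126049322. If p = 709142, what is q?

Using pq = gcd(p,q)·lcm(p,q) = 14·21126049322 = 295764690508, we get q = 295764690508/709142 = 417074.

417074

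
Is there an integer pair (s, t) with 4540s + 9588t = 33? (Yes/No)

By Bézout, 4540s + 9588t = 33 has integer solutions iff gcd(4540, 9588) | 33.
Euclid: 9588 = 2·4540 + 508; 4540 = 8·508 + 476; 508 = 1·476 + 32; 476 = 14·32 + 28; 32 = 1·28 + 4; 28 = 7·4 + 0. gcd = 4; 33 mod 4 = 1. No.

No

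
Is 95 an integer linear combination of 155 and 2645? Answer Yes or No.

Yes

By Bézout, 155x − 2645y = 95 has integer solutions iff gcd(155, 2645) | 95.
Euclid: 2645 = 17·155 + 10; 155 = 15·10 + 5; 10 = 2·5 + 0. gcd = 5; 95 mod 5 = 0. Yes.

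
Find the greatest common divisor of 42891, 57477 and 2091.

gcd(42891, 57477): 57477 = 1·42891 + 14586; 42891 = 2·14586 + 13719; 14586 = 1·13719 + 867; 13719 = 15·867 + 714; 867 = 1·714 + 153; 714 = 4·153 + 102; 153 = 1·102 + 51; 102 = 2·51 + 0 → 51
gcd(51, 2091): 2091 = 41·51 + 0 → 51

51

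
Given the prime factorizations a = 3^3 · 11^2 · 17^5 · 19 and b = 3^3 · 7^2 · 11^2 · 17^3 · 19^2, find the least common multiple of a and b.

82053483495291

max exponent per prime: 3^3 · 7^2 · 11^2 · 17^5 · 19^2 = 82053483495291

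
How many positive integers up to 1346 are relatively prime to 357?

357 = 3·7·17. Inclusion–exclusion on these primes:
1346 − ⌊1346/3⌋ − ⌊1346/7⌋ − ⌊1346/17⌋ + ⌊1346/21⌋ + ⌊1346/51⌋ + ⌊1346/119⌋ − ⌊1346/357⌋ = 725

725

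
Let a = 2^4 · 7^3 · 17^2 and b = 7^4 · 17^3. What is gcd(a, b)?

99127

min exponent per shared prime: 7^3 · 17^2 = 99127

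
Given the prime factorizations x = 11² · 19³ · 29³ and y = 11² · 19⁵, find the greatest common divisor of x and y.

min exponent per shared prime: 11² · 19³ = 829939

829939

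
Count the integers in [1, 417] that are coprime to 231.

Prime factors of 231: 3, 7, 11. Count integers ≤ 417 divisible by none of them.
By inclusion–exclusion: 417 − ⌊417/3⌋ − ⌊417/7⌋ − ⌊417/11⌋ + ⌊417/21⌋ + ⌊417/33⌋ + ⌊417/77⌋ − ⌊417/231⌋ = 217.

217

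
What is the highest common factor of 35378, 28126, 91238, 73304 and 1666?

35378 = 2 · 7² · 19²; 28126 = 2 · 7³ · 41; 91238 = 2 · 7⁴ · 19; 73304 = 2³ · 7² · 11 · 17; 1666 = 2 · 7² · 17
gcd takes min exponent of each prime: 2 · 7² = 98

98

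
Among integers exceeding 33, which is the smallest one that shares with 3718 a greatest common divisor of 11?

gcd(x, 3718) = 11 forces 11 | x; write x = 11s. Then gcd(11s, 11·338) = 11·gcd(s, 338), so need gcd(s, 338) = 1.
11s > 33 gives s ≥ 4. The least s ≥ 4 coprime to 338 is 5, so x = 11·5 = 55.

55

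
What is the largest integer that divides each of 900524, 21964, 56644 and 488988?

gcd(900524, 21964): 900524 = 41·21964 + 0 → 21964
gcd(21964, 56644): 56644 = 2·21964 + 12716; 21964 = 1·12716 + 9248; 12716 = 1·9248 + 3468; 9248 = 2·3468 + 2312; 3468 = 1·2312 + 1156; 2312 = 2·1156 + 0 → 1156
gcd(1156, 488988): 488988 = 423·1156 + 0 → 1156

1156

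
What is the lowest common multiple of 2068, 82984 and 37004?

2068 = 2² · 11 · 47; 82984 = 2³ · 11 · 23 · 41; 37004 = 2² · 11 · 29²
lcm takes max exponent of each prime: 2³ · 11 · 23 · 29² · 41 · 47 = 3280108568

3280108568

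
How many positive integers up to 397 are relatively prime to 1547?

296

Prime factors of 1547: 7, 13, 17. Count integers ≤ 397 divisible by none of them.
By inclusion–exclusion: 397 − ⌊397/7⌋ − ⌊397/13⌋ − ⌊397/17⌋ + ⌊397/91⌋ + ⌊397/119⌋ + ⌊397/221⌋ − ⌊397/1547⌋ = 296.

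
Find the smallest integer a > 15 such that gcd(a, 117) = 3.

21

gcd(a, 117) = 3 forces 3 | a; write a = 3s. Then gcd(3s, 3·39) = 3·gcd(s, 39), so need gcd(s, 39) = 1.
3s > 15 gives s ≥ 6. The least s ≥ 6 coprime to 39 is 7, so a = 3·7 = 21.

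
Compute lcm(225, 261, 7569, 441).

9272025

lcm(225, 261) = 225·261/gcd = 58725/9 = 6525
lcm(6525, 7569) = 6525·7569/gcd = 49387725/261 = 189225
lcm(189225, 441) = 189225·441/gcd = 83448225/9 = 9272025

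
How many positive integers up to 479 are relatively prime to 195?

195 = 3·5·13. Inclusion–exclusion on these primes:
479 − ⌊479/3⌋ − ⌊479/5⌋ − ⌊479/13⌋ + ⌊479/15⌋ + ⌊479/39⌋ + ⌊479/65⌋ − ⌊479/195⌋ = 237

237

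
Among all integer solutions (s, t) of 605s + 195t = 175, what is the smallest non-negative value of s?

38

gcd(605, 195) = 5 (Euclid: 605 = 3·195 + 20; 195 = 9·20 + 15; 20 = 1·15 + 5; 15 = 3·5 + 0), and 5 | 175.
Extended Euclid: 605·(10) + 195·(-31) = 5. Scale by 35: s₀ = 350.
General solution s = s₀ + 39k; reducing mod 39 gives s = 38 (and t = -117).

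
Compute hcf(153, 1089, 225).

9

153 = 3² · 17; 1089 = 3² · 11²; 225 = 3² · 5²
gcd takes min exponent of each prime: 3² = 9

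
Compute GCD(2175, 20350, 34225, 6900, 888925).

2175 = 3 · 5² · 29; 20350 = 2 · 5² · 11 · 37; 34225 = 5² · 37²; 6900 = 2² · 3 · 5² · 23; 888925 = 5² · 31² · 37
gcd takes min exponent of each prime: 5² = 25

25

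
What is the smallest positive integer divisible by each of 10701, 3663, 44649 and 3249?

10701 = 3² · 29 · 41; 3663 = 3² · 11 · 37; 44649 = 3² · 11² · 41; 3249 = 3² · 19²
lcm takes max exponent of each prime: 3² · 11² · 19² · 29 · 37 · 41 = 17294924097

17294924097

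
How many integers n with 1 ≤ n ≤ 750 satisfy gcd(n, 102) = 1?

Prime factors of 102: 2, 3, 17. Count integers ≤ 750 divisible by none of them.
By inclusion–exclusion: 750 − ⌊750/2⌋ − ⌊750/3⌋ − ⌊750/17⌋ + ⌊750/6⌋ + ⌊750/34⌋ + ⌊750/51⌋ − ⌊750/102⌋ = 235.

235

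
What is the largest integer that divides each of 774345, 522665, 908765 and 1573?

774345 = 3 · 5 · 11 · 13 · 19²; 522665 = 5 · 11 · 13 · 17 · 43; 908765 = 5 · 11 · 13 · 31 · 41; 1573 = 11² · 13
gcd takes min exponent of each prime: 11 · 13 = 143

143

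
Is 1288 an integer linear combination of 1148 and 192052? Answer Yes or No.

Yes

gcd(1148, 192052): 192052 = 167·1148 + 336; 1148 = 3·336 + 140; 336 = 2·140 + 56; 140 = 2·56 + 28; 56 = 2·28 + 0 → 28
28 divides 1288, so a solution exists.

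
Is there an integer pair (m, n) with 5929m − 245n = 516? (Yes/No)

No

By Bézout, 5929m − 245n = 516 has integer solutions iff gcd(5929, 245) | 516.
Euclid: 5929 = 24·245 + 49; 245 = 5·49 + 0. gcd = 49; 516 mod 49 = 26. No.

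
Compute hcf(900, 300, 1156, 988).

4

gcd(900, 300): 900 = 3·300 + 0 → 300
gcd(300, 1156): 1156 = 3·300 + 256; 300 = 1·256 + 44; 256 = 5·44 + 36; 44 = 1·36 + 8; 36 = 4·8 + 4; 8 = 2·4 + 0 → 4
gcd(4, 988): 988 = 247·4 + 0 → 4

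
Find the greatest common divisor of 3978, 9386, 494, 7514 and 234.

gcd(3978, 9386): 9386 = 2·3978 + 1430; 3978 = 2·1430 + 1118; 1430 = 1·1118 + 312; 1118 = 3·312 + 182; 312 = 1·182 + 130; 182 = 1·130 + 52; 130 = 2·52 + 26; 52 = 2·26 + 0 → 26
gcd(26, 494): 494 = 19·26 + 0 → 26
gcd(26, 7514): 7514 = 289·26 + 0 → 26
gcd(26, 234): 234 = 9·26 + 0 → 26

26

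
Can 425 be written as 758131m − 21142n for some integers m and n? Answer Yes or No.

No

gcd(758131, 21142): 758131 = 35·21142 + 18161; 21142 = 1·18161 + 2981; 18161 = 6·2981 + 275; 2981 = 10·275 + 231; 275 = 1·231 + 44; 231 = 5·44 + 11; 44 = 4·11 + 0 → 11
11 does not divide 425, so a solution does not exist.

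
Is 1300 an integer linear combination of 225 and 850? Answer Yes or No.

By Bézout, 225u + 850v = 1300 has integer solutions iff gcd(225, 850) | 1300.
Euclid: 850 = 3·225 + 175; 225 = 1·175 + 50; 175 = 3·50 + 25; 50 = 2·25 + 0. gcd = 25; 1300 mod 25 = 0. Yes.

Yes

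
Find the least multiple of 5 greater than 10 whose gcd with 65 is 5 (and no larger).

Multiples of 5 above 10: 5·3, 5·4, … . Need the cofactor coprime to 65/5 = 13.
Checking s = 3, 4, … the first with gcd(s, 13) = 1 is s = 3, giving 15.

15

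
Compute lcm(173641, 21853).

291890521

gcd first: 173641 = 7·21853 + 20670; 21853 = 1·20670 + 1183; 20670 = 17·1183 + 559; 1183 = 2·559 + 65; 559 = 8·65 + 39; 65 = 1·39 + 26; 39 = 1·26 + 13; 26 = 2·13 + 0 → gcd = 13
lcm = 173641·21853/gcd = 3794576773/13 = 291890521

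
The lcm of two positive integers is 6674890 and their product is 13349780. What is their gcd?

2

From gcd × lcm = pq: gcd = 13349780 / 6674890 = 2.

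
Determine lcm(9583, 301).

412069

9583 = 7 · 37²; 301 = 7 · 43
max exponents: 7 · 37² · 43 = 412069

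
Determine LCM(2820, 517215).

2820 = 2² · 3 · 5 · 47; 517215 = 3 · 5 · 29² · 41
max exponents: 2² · 3 · 5 · 29² · 41 · 47 = 97236420

97236420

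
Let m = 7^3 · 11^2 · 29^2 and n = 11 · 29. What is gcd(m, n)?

min exponent per shared prime: 11 · 29 = 319

319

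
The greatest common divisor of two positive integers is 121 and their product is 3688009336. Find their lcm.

For any two positive integers, gcd × lcm equals their product. Hence lcm = 3688009336 / 121 = 30479416.

30479416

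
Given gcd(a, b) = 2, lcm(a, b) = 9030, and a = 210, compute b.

Using ab = gcd(a,b)·lcm(a,b) = 2·9030 = 18060, we get b = 18060/210 = 86.

86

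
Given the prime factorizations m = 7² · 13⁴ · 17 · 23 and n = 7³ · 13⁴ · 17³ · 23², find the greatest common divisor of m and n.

min exponent per shared prime: 7² · 13⁴ · 17 · 23 = 547200199

547200199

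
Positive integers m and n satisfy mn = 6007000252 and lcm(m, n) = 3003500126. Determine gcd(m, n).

2

From gcd × lcm = mn: gcd = 6007000252 / 3003500126 = 2.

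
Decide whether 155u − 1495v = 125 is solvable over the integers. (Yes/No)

By Bézout, 155u − 1495v = 125 has integer solutions iff gcd(155, 1495) | 125.
Euclid: 1495 = 9·155 + 100; 155 = 1·100 + 55; 100 = 1·55 + 45; 55 = 1·45 + 10; 45 = 4·10 + 5; 10 = 2·5 + 0. gcd = 5; 125 mod 5 = 0. Yes.

Yes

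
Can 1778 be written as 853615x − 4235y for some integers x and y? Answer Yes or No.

By Bézout, 853615x − 4235y = 1778 has integer solutions iff gcd(853615, 4235) | 1778.
Euclid: 853615 = 201·4235 + 2380; 4235 = 1·2380 + 1855; 2380 = 1·1855 + 525; 1855 = 3·525 + 280; 525 = 1·280 + 245; 280 = 1·245 + 35; 245 = 7·35 + 0. gcd = 35; 1778 mod 35 = 28. No.

No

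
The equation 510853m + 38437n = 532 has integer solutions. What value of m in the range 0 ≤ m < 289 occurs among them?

234

Reduce mod 38437: 510853m ≡ 532 (mod 38437). With g = gcd(510853, 38437) = 133 dividing 532, divide through: 3841m ≡ 4 (mod 289).
Since gcd(3841, 289) = 1, m ≡ 4·(3841)⁻¹ ≡ 234 (mod 289). Smallest non-negative: 234.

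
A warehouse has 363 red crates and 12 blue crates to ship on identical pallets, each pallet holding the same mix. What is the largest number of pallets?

Euclid: 363 = 30·12 + 3; 12 = 4·3 + 0. Last nonzero remainder: 3.

3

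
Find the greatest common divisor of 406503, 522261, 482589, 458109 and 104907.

gcd(406503, 522261): 522261 = 1·406503 + 115758; 406503 = 3·115758 + 59229; 115758 = 1·59229 + 56529; 59229 = 1·56529 + 2700; 56529 = 20·2700 + 2529; 2700 = 1·2529 + 171; 2529 = 14·171 + 135; 171 = 1·135 + 36; 135 = 3·36 + 27; 36 = 1·27 + 9; 27 = 3·9 + 0 → 9
gcd(9, 482589): 482589 = 53621·9 + 0 → 9
gcd(9, 458109): 458109 = 50901·9 + 0 → 9
gcd(9, 104907): 104907 = 11656·9 + 3; 9 = 3·3 + 0 → 3

3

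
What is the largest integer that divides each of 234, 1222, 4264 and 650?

26

234 = 2 · 3² · 13; 1222 = 2 · 13 · 47; 4264 = 2³ · 13 · 41; 650 = 2 · 5² · 13
gcd takes min exponent of each prime: 2 · 13 = 26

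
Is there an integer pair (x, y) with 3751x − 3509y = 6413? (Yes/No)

gcd(3751, 3509): 3751 = 1·3509 + 242; 3509 = 14·242 + 121; 242 = 2·121 + 0 → 121
121 divides 6413, so a solution exists.

Yes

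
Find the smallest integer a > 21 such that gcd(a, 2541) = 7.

gcd(a, 2541) = 7 forces 7 | a; write a = 7s. Then gcd(7s, 7·363) = 7·gcd(s, 363), so need gcd(s, 363) = 1.
7s > 21 gives s ≥ 4. The least s ≥ 4 coprime to 363 is 4, so a = 7·4 = 28.

28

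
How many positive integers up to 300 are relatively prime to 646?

133

Prime factors of 646: 2, 17, 19. Count integers ≤ 300 divisible by none of them.
By inclusion–exclusion: 300 − ⌊300/2⌋ − ⌊300/17⌋ − ⌊300/19⌋ + ⌊300/34⌋ + ⌊300/38⌋ + ⌊300/323⌋ − ⌊300/646⌋ = 133.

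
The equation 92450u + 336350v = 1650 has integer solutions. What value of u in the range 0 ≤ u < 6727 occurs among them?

1237

Euclid: 336350 = 3·92450 + 59000; 92450 = 1·59000 + 33450; 59000 = 1·33450 + 25550; 33450 = 1·25550 + 7900; 25550 = 3·7900 + 1850; 7900 = 4·1850 + 500; 1850 = 3·500 + 350; 500 = 1·350 + 150; 350 = 2·150 + 50; 150 = 3·50 + 0 → gcd = 50; 1650 = 50·33.
Back-substitution yields 92450·(-2001) + 336350·(550) = 50, so one solution is u = -2001·33 = -66033, v = 550·33 = 18150.
Solutions in u differ by 336350/50 = 6727; the one in [0, 6727) is -66033 mod 6727 = 1237.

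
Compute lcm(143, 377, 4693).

1497067

143 = 11 · 13; 377 = 13 · 29; 4693 = 13 · 19²
lcm takes max exponent of each prime: 11 · 13 · 19² · 29 = 1497067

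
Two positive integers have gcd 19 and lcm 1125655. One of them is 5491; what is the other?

p·q = gcd·lcm = 19·1125655 = 21387445, so q = 21387445/5491 = 3895.

3895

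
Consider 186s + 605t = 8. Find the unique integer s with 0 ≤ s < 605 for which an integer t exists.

553

gcd(186, 605) = 1 (Euclid: 605 = 3·186 + 47; 186 = 3·47 + 45; 47 = 1·45 + 2; 45 = 22·2 + 1; 2 = 2·1 + 0), and 1 | 8.
Extended Euclid: 186·(296) + 605·(-91) = 1. Scale by 8: s₀ = 2368.
General solution s = s₀ + 605k; reducing mod 605 gives s = 553 (and t = -170).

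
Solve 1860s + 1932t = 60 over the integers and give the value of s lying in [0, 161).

26

Euclid: 1932 = 1·1860 + 72; 1860 = 25·72 + 60; 72 = 1·60 + 12; 60 = 5·12 + 0 → gcd = 12; 60 = 12·5.
Back-substitution yields 1860·(-27) + 1932·(26) = 12, so one solution is s = -27·5 = -135, t = 26·5 = 130.
Solutions in s differ by 1932/12 = 161; the one in [0, 161) is -135 mod 161 = 26.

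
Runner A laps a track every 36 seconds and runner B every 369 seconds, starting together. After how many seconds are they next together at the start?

36 = 2² · 3²; 369 = 3² · 41
max exponents: 2² · 3² · 41 = 1476

1476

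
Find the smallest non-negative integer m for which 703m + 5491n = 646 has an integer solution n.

Reduce mod 5491: 703m ≡ 646 (mod 5491). With g = gcd(703, 5491) = 19 dividing 646, divide through: 37m ≡ 34 (mod 289).
Since gcd(37, 289) = 1, m ≡ 34·(37)⁻¹ ≡ 204 (mod 289). Smallest non-negative: 204.

204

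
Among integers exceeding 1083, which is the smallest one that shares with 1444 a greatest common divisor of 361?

Multiples of 361 above 1083: 361·4, 361·5, … . Need the cofactor coprime to 1444/361 = 4.
Checking s = 4, 5, … the first with gcd(s, 4) = 1 is s = 5, giving 1805.

1805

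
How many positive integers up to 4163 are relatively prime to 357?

Prime factors of 357: 3, 7, 17. Count integers ≤ 4163 divisible by none of them.
By inclusion–exclusion: 4163 − ⌊4163/3⌋ − ⌊4163/7⌋ − ⌊4163/17⌋ + ⌊4163/21⌋ + ⌊4163/51⌋ + ⌊4163/119⌋ − ⌊4163/357⌋ = 2240.

2240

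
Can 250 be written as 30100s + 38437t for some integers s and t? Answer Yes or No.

By Bézout, 30100s + 38437t = 250 has integer solutions iff gcd(30100, 38437) | 250.
Euclid: 38437 = 1·30100 + 8337; 30100 = 3·8337 + 5089; 8337 = 1·5089 + 3248; 5089 = 1·3248 + 1841; 3248 = 1·1841 + 1407; 1841 = 1·1407 + 434; 1407 = 3·434 + 105; 434 = 4·105 + 14; 105 = 7·14 + 7; 14 = 2·7 + 0. gcd = 7; 250 mod 7 = 5. No.

No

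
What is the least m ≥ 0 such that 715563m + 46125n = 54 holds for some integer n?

gcd(715563, 46125) = 9 (Euclid: 715563 = 15·46125 + 23688; 46125 = 1·23688 + 22437; 23688 = 1·22437 + 1251; 22437 = 17·1251 + 1170; 1251 = 1·1170 + 81; 1170 = 14·81 + 36; 81 = 2·36 + 9; 36 = 4·9 + 0), and 9 | 54.
Extended Euclid: 715563·(1143) + 46125·(-17732) = 9. Scale by 6: m₀ = 6858.
General solution m = m₀ + 5125t; reducing mod 5125 gives m = 1733 (and n = -26885).

1733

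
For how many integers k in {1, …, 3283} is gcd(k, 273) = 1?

Prime factors of 273: 3, 7, 13. Count integers ≤ 3283 divisible by none of them.
By inclusion–exclusion: 3283 − ⌊3283/3⌋ − ⌊3283/7⌋ − ⌊3283/13⌋ + ⌊3283/21⌋ + ⌊3283/39⌋ + ⌊3283/91⌋ − ⌊3283/273⌋ = 1732.

1732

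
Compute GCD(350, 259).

7

350 = 2 · 5² · 7
259 = 7 · 37
Common: 7 = 7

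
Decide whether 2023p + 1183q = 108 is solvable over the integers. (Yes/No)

gcd(2023, 1183): 2023 = 1·1183 + 840; 1183 = 1·840 + 343; 840 = 2·343 + 154; 343 = 2·154 + 35; 154 = 4·35 + 14; 35 = 2·14 + 7; 14 = 2·7 + 0 → 7
7 does not divide 108, so a solution does not exist.

No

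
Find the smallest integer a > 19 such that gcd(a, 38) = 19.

57

Multiples of 19 above 19: 19·2, 19·3, … . Need the cofactor coprime to 38/19 = 2.
Checking s = 2, 3, … the first with gcd(s, 2) = 1 is s = 3, giving 57.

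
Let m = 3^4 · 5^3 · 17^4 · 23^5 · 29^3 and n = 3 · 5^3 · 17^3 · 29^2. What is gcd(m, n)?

1549437375

min exponent per shared prime: 3 · 5^3 · 17^3 · 29^2 = 1549437375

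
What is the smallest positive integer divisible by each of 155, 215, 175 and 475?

155 = 5 · 31; 215 = 5 · 43; 175 = 5² · 7; 475 = 5² · 19
lcm takes max exponent of each prime: 5² · 7 · 19 · 31 · 43 = 4432225

4432225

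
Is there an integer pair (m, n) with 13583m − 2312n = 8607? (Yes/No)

No

gcd(13583, 2312): 13583 = 5·2312 + 2023; 2312 = 1·2023 + 289; 2023 = 7·289 + 0 → 289
289 does not divide 8607, so a solution does not exist.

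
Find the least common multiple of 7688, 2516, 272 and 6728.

8133734864

lcm(7688, 2516) = 7688·2516/gcd = 19343008/4 = 4835752
lcm(4835752, 272) = 4835752·272/gcd = 1315324544/136 = 9671504
lcm(9671504, 6728) = 9671504·6728/gcd = 65069878912/8 = 8133734864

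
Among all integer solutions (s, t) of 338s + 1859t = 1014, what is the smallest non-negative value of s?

Euclid: 1859 = 5·338 + 169; 338 = 2·169 + 0 → gcd = 169; 1014 = 169·6.
Back-substitution yields 338·(-5) + 1859·(1) = 169, so one solution is s = -5·6 = -30, t = 1·6 = 6.
Solutions in s differ by 1859/169 = 11; the one in [0, 11) is -30 mod 11 = 3.

3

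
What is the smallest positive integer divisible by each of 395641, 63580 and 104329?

31421808220

395641 = 17² · 37²; 63580 = 2² · 5 · 11 · 17²; 104329 = 17² · 19²
lcm takes max exponent of each prime: 2² · 5 · 11 · 17² · 19² · 37² = 31421808220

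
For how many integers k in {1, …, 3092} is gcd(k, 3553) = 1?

2507

3553 = 11·17·19. Inclusion–exclusion on these primes:
3092 − ⌊3092/11⌋ − ⌊3092/17⌋ − ⌊3092/19⌋ + ⌊3092/187⌋ + ⌊3092/209⌋ + ⌊3092/323⌋ − ⌊3092/3553⌋ = 2507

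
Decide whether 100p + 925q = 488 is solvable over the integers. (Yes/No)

No

gcd(100, 925): 925 = 9·100 + 25; 100 = 4·25 + 0 → 25
25 does not divide 488, so a solution does not exist.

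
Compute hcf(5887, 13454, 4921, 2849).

7

gcd(5887, 13454): 13454 = 2·5887 + 1680; 5887 = 3·1680 + 847; 1680 = 1·847 + 833; 847 = 1·833 + 14; 833 = 59·14 + 7; 14 = 2·7 + 0 → 7
gcd(7, 4921): 4921 = 703·7 + 0 → 7
gcd(7, 2849): 2849 = 407·7 + 0 → 7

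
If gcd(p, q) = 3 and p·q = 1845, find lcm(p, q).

615

Since gcd(p,q)·lcm(p,q) = pq, lcm = 1845/3 = 615.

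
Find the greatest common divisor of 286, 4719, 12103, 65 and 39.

286 = 2 · 11 · 13; 4719 = 3 · 11² · 13; 12103 = 7² · 13 · 19; 65 = 5 · 13; 39 = 3 · 13
gcd takes min exponent of each prime: 13 = 13

13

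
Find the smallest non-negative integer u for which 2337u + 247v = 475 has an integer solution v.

gcd(2337, 247) = 19 (Euclid: 2337 = 9·247 + 114; 247 = 2·114 + 19; 114 = 6·19 + 0), and 19 | 475.
Extended Euclid: 2337·(-2) + 247·(19) = 19. Scale by 25: u₀ = -50.
General solution u = u₀ + 13t; reducing mod 13 gives u = 2 (and v = -17).

2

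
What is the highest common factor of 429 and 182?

Euclid: 429 = 2·182 + 65; 182 = 2·65 + 52; 65 = 1·52 + 13; 52 = 4·13 + 0. Last nonzero remainder: 13.

13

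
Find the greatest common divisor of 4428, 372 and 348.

12

gcd(4428, 372): 4428 = 11·372 + 336; 372 = 1·336 + 36; 336 = 9·36 + 12; 36 = 3·12 + 0 → 12
gcd(12, 348): 348 = 29·12 + 0 → 12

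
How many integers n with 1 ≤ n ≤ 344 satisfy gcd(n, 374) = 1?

147

374 = 2·11·17. Inclusion–exclusion on these primes:
344 − ⌊344/2⌋ − ⌊344/11⌋ − ⌊344/17⌋ + ⌊344/22⌋ + ⌊344/34⌋ + ⌊344/187⌋ − ⌊344/374⌋ = 147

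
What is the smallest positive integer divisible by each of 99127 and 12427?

4262461

99127 = 7³ · 17²; 12427 = 17² · 43
max exponents: 7³ · 17² · 43 = 4262461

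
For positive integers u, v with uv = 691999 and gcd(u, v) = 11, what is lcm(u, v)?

gcd·lcm = product, so lcm = 691999/11 = 62909.

62909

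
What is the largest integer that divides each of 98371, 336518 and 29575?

gcd(98371, 336518): 336518 = 3·98371 + 41405; 98371 = 2·41405 + 15561; 41405 = 2·15561 + 10283; 15561 = 1·10283 + 5278; 10283 = 1·5278 + 5005; 5278 = 1·5005 + 273; 5005 = 18·273 + 91; 273 = 3·91 + 0 → 91
gcd(91, 29575): 29575 = 325·91 + 0 → 91

91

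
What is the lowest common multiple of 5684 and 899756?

gcd first: 899756 = 158·5684 + 1684; 5684 = 3·1684 + 632; 1684 = 2·632 + 420; 632 = 1·420 + 212; 420 = 1·212 + 208; 212 = 1·208 + 4; 208 = 52·4 + 0 → gcd = 4
lcm = 5684·899756/gcd = 5114213104/4 = 1278553276

1278553276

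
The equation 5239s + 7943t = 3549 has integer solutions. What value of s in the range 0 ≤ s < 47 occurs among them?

Reduce mod 7943: 5239s ≡ 3549 (mod 7943). With g = gcd(5239, 7943) = 169 dividing 3549, divide through: 31s ≡ 21 (mod 47).
Since gcd(31, 47) = 1, s ≡ 21·(31)⁻¹ ≡ 31 (mod 47). Smallest non-negative: 31.

31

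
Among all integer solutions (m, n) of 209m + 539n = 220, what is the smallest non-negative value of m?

32

Euclid: 539 = 2·209 + 121; 209 = 1·121 + 88; 121 = 1·88 + 33; 88 = 2·33 + 22; 33 = 1·22 + 11; 22 = 2·11 + 0 → gcd = 11; 220 = 11·20.
Back-substitution yields 209·(-18) + 539·(7) = 11, so one solution is m = -18·20 = -360, n = 7·20 = 140.
Solutions in m differ by 539/11 = 49; the one in [0, 49) is -360 mod 49 = 32.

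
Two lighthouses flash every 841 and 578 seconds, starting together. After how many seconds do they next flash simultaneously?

486098

gcd first: 841 = 1·578 + 263; 578 = 2·263 + 52; 263 = 5·52 + 3; 52 = 17·3 + 1; 3 = 3·1 + 0 → gcd = 1
lcm = 841·578/gcd = 486098/1 = 486098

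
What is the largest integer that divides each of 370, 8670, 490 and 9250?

10

gcd(370, 8670): 8670 = 23·370 + 160; 370 = 2·160 + 50; 160 = 3·50 + 10; 50 = 5·10 + 0 → 10
gcd(10, 490): 490 = 49·10 + 0 → 10
gcd(10, 9250): 9250 = 925·10 + 0 → 10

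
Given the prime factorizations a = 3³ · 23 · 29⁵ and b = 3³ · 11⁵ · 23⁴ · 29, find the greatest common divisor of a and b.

18009

min exponent per shared prime: 3³ · 23 · 29 = 18009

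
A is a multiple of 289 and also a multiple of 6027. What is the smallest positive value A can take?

289 = 17²; 6027 = 3 · 7² · 41
max exponents: 3 · 7² · 17² · 41 = 1741803

1741803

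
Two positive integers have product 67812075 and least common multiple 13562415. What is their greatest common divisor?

5

From gcd × lcm = pq: gcd = 67812075 / 13562415 = 5.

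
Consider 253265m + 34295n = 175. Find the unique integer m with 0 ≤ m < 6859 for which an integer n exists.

Euclid: 253265 = 7·34295 + 13200; 34295 = 2·13200 + 7895; 13200 = 1·7895 + 5305; 7895 = 1·5305 + 2590; 5305 = 2·2590 + 125; 2590 = 20·125 + 90; 125 = 1·90 + 35; 90 = 2·35 + 20; 35 = 1·20 + 15; 20 = 1·15 + 5; 15 = 3·5 + 0 → gcd = 5; 175 = 5·35.
Back-substitution yields 253265·(-1920) + 34295·(14179) = 5, so one solution is m = -1920·35 = -67200, n = 14179·35 = 496265.
Solutions in m differ by 34295/5 = 6859; the one in [0, 6859) is -67200 mod 6859 = 1390.

1390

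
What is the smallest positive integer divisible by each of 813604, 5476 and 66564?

18535143120516

813604 = 2² · 11² · 41²; 5476 = 2² · 37²; 66564 = 2² · 3² · 43²
lcm takes max exponent of each prime: 2² · 3² · 11² · 37² · 41² · 43² = 18535143120516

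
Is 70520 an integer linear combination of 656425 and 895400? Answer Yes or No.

By Bézout, 656425u − 895400v = 70520 has integer solutions iff gcd(656425, 895400) | 70520.
Euclid: 895400 = 1·656425 + 238975; 656425 = 2·238975 + 178475; 238975 = 1·178475 + 60500; 178475 = 2·60500 + 57475; 60500 = 1·57475 + 3025; 57475 = 19·3025 + 0. gcd = 3025; 70520 mod 3025 = 945. No.

No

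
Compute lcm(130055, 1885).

130055 = 5 · 19 · 37²; 1885 = 5 · 13 · 29
max exponents: 5 · 13 · 19 · 29 · 37² = 49030735

49030735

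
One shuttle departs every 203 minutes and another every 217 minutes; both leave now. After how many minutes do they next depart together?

6293

gcd first: 217 = 1·203 + 14; 203 = 14·14 + 7; 14 = 2·7 + 0 → gcd = 7
lcm = 203·217/gcd = 44051/7 = 6293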